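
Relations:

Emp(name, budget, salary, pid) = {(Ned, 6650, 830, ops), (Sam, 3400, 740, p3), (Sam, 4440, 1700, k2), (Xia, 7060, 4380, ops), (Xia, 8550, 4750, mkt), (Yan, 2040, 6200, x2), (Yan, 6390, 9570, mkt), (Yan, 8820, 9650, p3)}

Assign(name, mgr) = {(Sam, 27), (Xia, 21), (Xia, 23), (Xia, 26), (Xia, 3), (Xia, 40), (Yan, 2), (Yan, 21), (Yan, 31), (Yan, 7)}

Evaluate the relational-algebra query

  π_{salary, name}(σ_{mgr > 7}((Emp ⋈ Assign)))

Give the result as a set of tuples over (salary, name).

Emp ⋈ Assign (natural join on name): {(Sam, 3400, 740, p3, 27), (Sam, 4440, 1700, k2, 27), (Xia, 7060, 4380, ops, 21), (Xia, 7060, 4380, ops, 23), (Xia, 7060, 4380, ops, 26), (Xia, 7060, 4380, ops, 3), (Xia, 7060, 4380, ops, 40), (Xia, 8550, 4750, mkt, 21), (Xia, 8550, 4750, mkt, 23), (Xia, 8550, 4750, mkt, 26), (Xia, 8550, 4750, mkt, 3), (Xia, 8550, 4750, mkt, 40), (Yan, 2040, 6200, x2, 2), (Yan, 2040, 6200, x2, 21), (Yan, 2040, 6200, x2, 31), (Yan, 2040, 6200, x2, 7), (Yan, 6390, 9570, mkt, 2), (Yan, 6390, 9570, mkt, 21), (Yan, 6390, 9570, mkt, 31), (Yan, 6390, 9570, mkt, 7), (Yan, 8820, 9650, p3, 2), (Yan, 8820, 9650, p3, 21), (Yan, 8820, 9650, p3, 31), (Yan, 8820, 9650, p3, 7)}
Filtering on mgr > 7 leaves {(Sam, 3400, 740, p3, 27), (Sam, 4440, 1700, k2, 27), (Xia, 7060, 4380, ops, 21), (Xia, 7060, 4380, ops, 23), (Xia, 7060, 4380, ops, 26), (Xia, 7060, 4380, ops, 40), (Xia, 8550, 4750, mkt, 21), (Xia, 8550, 4750, mkt, 23), (Xia, 8550, 4750, mkt, 26), (Xia, 8550, 4750, mkt, 40), (Yan, 2040, 6200, x2, 21), (Yan, 2040, 6200, x2, 31), (Yan, 6390, 9570, mkt, 21), (Yan, 6390, 9570, mkt, 31), (Yan, 8820, 9650, p3, 21), (Yan, 8820, 9650, p3, 31)}.
π[salary, name]: project onto (salary, name) (9 duplicate(s) eliminated) → {(1700, Sam), (4380, Xia), (4750, Xia), (6200, Yan), (740, Sam), (9570, Yan), (9650, Yan)}

{(1700, Sam), (4380, Xia), (4750, Xia), (6200, Yan), (740, Sam), (9570, Yan), (9650, Yan)}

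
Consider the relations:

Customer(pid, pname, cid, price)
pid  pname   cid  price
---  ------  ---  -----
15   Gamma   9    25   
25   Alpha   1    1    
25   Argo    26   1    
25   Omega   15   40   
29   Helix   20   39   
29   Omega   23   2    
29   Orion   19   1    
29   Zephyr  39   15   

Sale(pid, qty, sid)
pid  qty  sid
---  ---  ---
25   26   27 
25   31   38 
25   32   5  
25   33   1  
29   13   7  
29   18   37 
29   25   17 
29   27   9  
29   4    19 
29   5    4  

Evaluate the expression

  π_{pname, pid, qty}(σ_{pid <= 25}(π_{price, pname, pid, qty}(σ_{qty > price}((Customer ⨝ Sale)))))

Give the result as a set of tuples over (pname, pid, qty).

{(Alpha, 25, 26), (Alpha, 25, 31), (Alpha, 25, 32), (Alpha, 25, 33), (Argo, 25, 26), (Argo, 25, 31), (Argo, 25, 32), (Argo, 25, 33)}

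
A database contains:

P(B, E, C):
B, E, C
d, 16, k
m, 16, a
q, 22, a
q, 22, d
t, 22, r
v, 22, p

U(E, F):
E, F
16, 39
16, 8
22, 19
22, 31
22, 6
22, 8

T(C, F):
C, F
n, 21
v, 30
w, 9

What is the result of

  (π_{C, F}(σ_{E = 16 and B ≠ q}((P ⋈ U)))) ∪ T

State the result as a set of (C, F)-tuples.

P ⋈ U (natural join on E): {(d, 16, k, 39), (d, 16, k, 8), (m, 16, a, 39), (m, 16, a, 8), (q, 22, a, 19), (q, 22, a, 31), (q, 22, a, 6), (q, 22, a, 8), (q, 22, d, 19), (q, 22, d, 31), (q, 22, d, 6), (q, 22, d, 8), (t, 22, r, 19), (t, 22, r, 31), (t, 22, r, 6), (t, 22, r, 8), (v, 22, p, 19), (v, 22, p, 31), (v, 22, p, 6), (v, 22, p, 8)}
Apply σ_{E = 16 and B ≠ q}; surviving tuples: {(d, 16, k, 39), (d, 16, k, 8), (m, 16, a, 39), (m, 16, a, 8)}
Keep only column(s) C, F: {(a, 39), (a, 8), (k, 39), (k, 8)}
Set union of the two operands is {(a, 39), (a, 8), (k, 39), (k, 8), (n, 21), (v, 30), (w, 9)}.

{(a, 39), (a, 8), (k, 39), (k, 8), (n, 21), (v, 30), (w, 9)}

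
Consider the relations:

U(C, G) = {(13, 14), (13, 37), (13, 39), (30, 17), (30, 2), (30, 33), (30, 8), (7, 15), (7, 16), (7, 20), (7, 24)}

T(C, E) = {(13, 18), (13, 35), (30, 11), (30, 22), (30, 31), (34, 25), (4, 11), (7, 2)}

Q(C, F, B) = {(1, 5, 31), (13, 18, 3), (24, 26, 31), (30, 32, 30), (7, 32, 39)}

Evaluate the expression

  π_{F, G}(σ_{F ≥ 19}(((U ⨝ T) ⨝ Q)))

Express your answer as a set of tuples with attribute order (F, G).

{(32, 15), (32, 16), (32, 17), (32, 2), (32, 20), (32, 24), (32, 33), (32, 8)}

U ⋈ T (natural join on C): {(13, 14, 18), (13, 14, 35), (13, 37, 18), (13, 37, 35), (13, 39, 18), (13, 39, 35), (30, 17, 11), (30, 17, 22), (30, 17, 31), (30, 2, 11), (30, 2, 22), (30, 2, 31), (30, 33, 11), (30, 33, 22), (30, 33, 31), (30, 8, 11), (30, 8, 22), (30, 8, 31), (7, 15, 2), (7, 16, 2), (7, 20, 2), (7, 24, 2)}
(U ⨝ T) ⋈ Q (natural join on C): {(13, 14, 18, 18, 3), (13, 14, 35, 18, 3), (13, 37, 18, 18, 3), (13, 37, 35, 18, 3), (13, 39, 18, 18, 3), (13, 39, 35, 18, 3), (30, 17, 11, 32, 30), (30, 17, 22, 32, 30), (30, 17, 31, 32, 30), (30, 2, 11, 32, 30), (30, 2, 22, 32, 30), (30, 2, 31, 32, 30), (30, 33, 11, 32, 30), (30, 33, 22, 32, 30), (30, 33, 31, 32, 30), (30, 8, 11, 32, 30), (30, 8, 22, 32, 30), (30, 8, 31, 32, 30), (7, 15, 2, 32, 39), (7, 16, 2, 32, 39), (7, 20, 2, 32, 39), (7, 24, 2, 32, 39)}
Selection F ≥ 19: {(30, 17, 11, 32, 30), (30, 17, 22, 32, 30), (30, 17, 31, 32, 30), (30, 2, 11, 32, 30), (30, 2, 22, 32, 30), (30, 2, 31, 32, 30), (30, 33, 11, 32, 30), (30, 33, 22, 32, 30), (30, 33, 31, 32, 30), (30, 8, 11, 32, 30), (30, 8, 22, 32, 30), (30, 8, 31, 32, 30), (7, 15, 2, 32, 39), (7, 16, 2, 32, 39), (7, 20, 2, 32, 39), (7, 24, 2, 32, 39)}
Keep only column(s) F, G (8 duplicate(s) eliminated): {(32, 15), (32, 16), (32, 17), (32, 2), (32, 20), (32, 24), (32, 33), (32, 8)}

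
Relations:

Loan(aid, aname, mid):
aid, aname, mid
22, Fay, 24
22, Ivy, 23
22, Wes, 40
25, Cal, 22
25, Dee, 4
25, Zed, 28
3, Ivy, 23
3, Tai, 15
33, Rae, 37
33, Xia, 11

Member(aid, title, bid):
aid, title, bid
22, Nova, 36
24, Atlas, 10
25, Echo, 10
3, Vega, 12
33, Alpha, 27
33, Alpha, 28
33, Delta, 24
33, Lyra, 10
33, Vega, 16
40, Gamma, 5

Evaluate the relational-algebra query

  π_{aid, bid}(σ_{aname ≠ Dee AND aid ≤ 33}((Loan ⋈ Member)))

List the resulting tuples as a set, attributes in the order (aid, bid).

{(22, 36), (25, 10), (3, 12), (33, 10), (33, 16), (33, 24), (33, 27), (33, 28)}

Joining Loan and Member on aid yields {(22, Fay, 24, Nova, 36), (22, Ivy, 23, Nova, 36), (22, Wes, 40, Nova, 36), (25, Cal, 22, Echo, 10), (25, Dee, 4, Echo, 10), (25, Zed, 28, Echo, 10), (3, Ivy, 23, Vega, 12), (3, Tai, 15, Vega, 12), (33, Rae, 37, Alpha, 27), (33, Rae, 37, Alpha, 28), (33, Rae, 37, Delta, 24), (33, Rae, 37, Lyra, 10), (33, Rae, 37, Vega, 16), (33, Xia, 11, Alpha, 27), (33, Xia, 11, Alpha, 28), (33, Xia, 11, Delta, 24), (33, Xia, 11, Lyra, 10), (33, Xia, 11, Vega, 16)}.
Filtering on aname ≠ Dee AND aid ≤ 33 leaves {(22, Fay, 24, Nova, 36), (22, Ivy, 23, Nova, 36), (22, Wes, 40, Nova, 36), (25, Cal, 22, Echo, 10), (25, Zed, 28, Echo, 10), (3, Ivy, 23, Vega, 12), (3, Tai, 15, Vega, 12), (33, Rae, 37, Alpha, 27), (33, Rae, 37, Alpha, 28), (33, Rae, 37, Delta, 24), (33, Rae, 37, Lyra, 10), (33, Rae, 37, Vega, 16), (33, Xia, 11, Alpha, 27), (33, Xia, 11, Alpha, 28), (33, Xia, 11, Delta, 24), (33, Xia, 11, Lyra, 10), (33, Xia, 11, Vega, 16)}.
π_{aid, bid} gives {(22, 36), (25, 10), (3, 12), (33, 10), (33, 16), (33, 24), (33, 27), (33, 28)} (9 duplicate(s) eliminated).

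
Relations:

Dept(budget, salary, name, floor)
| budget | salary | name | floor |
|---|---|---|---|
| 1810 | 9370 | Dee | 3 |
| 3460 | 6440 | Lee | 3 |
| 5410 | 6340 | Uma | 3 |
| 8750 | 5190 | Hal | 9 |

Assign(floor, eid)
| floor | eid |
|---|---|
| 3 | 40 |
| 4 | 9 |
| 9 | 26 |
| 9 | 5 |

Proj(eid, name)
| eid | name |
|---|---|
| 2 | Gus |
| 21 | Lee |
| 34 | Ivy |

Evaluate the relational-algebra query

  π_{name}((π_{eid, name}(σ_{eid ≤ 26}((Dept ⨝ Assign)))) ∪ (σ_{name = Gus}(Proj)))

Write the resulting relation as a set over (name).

Natural join on floor: {(1810, 9370, Dee, 3, 40), (3460, 6440, Lee, 3, 40), (5410, 6340, Uma, 3, 40), (8750, 5190, Hal, 9, 26), (8750, 5190, Hal, 9, 5)}
σ[eid ≤ 26]: keep tuples satisfying eid ≤ 26 → {(8750, 5190, Hal, 9, 26), (8750, 5190, Hal, 9, 5)}
π[eid, name]: project onto (eid, name) → {(26, Hal), (5, Hal)}
σ[name = Gus]: keep tuples satisfying name = Gus → {(2, Gus)}
Union: {(26, Hal), (5, Hal)} with {(2, Gus)} → {(2, Gus), (26, Hal), (5, Hal)}
π[name]: project onto (name) (1 duplicate(s) eliminated) → {Gus, Hal}

{Gus, Hal}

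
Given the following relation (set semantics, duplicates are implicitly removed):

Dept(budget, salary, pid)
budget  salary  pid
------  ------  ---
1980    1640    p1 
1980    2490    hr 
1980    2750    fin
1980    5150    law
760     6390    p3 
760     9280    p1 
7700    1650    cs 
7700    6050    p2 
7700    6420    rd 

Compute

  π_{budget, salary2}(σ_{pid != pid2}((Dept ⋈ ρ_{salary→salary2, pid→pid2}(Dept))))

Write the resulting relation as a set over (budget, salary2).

ρ[salary→salary2, pid→pid2]: schema becomes (budget, salary2, pid2); tuples unchanged.
Dept ⋈ ρ_{salary→salary2, pid→pid2}(Dept) (natural join on budget): {(1980, 1640, p1, 1640, p1), (1980, 1640, p1, 2490, hr), (1980, 1640, p1, 2750, fin), (1980, 1640, p1, 5150, law), (1980, 2490, hr, 1640, p1), (1980, 2490, hr, 2490, hr), (1980, 2490, hr, 2750, fin), (1980, 2490, hr, 5150, law), (1980, 2750, fin, 1640, p1), (1980, 2750, fin, 2490, hr), (1980, 2750, fin, 2750, fin), (1980, 2750, fin, 5150, law), (1980, 5150, law, 1640, p1), (1980, 5150, law, 2490, hr), (1980, 5150, law, 2750, fin), (1980, 5150, law, 5150, law), (760, 6390, p3, 6390, p3), (760, 6390, p3, 9280, p1), (760, 9280, p1, 6390, p3), (760, 9280, p1, 9280, p1), (7700, 1650, cs, 1650, cs), (7700, 1650, cs, 6050, p2), (7700, 1650, cs, 6420, rd), (7700, 6050, p2, 1650, cs), (7700, 6050, p2, 6050, p2), (7700, 6050, p2, 6420, rd), (7700, 6420, rd, 1650, cs), (7700, 6420, rd, 6050, p2), (7700, 6420, rd, 6420, rd)}
Filtering on pid != pid2 leaves {(1980, 1640, p1, 2490, hr), (1980, 1640, p1, 2750, fin), (1980, 1640, p1, 5150, law), (1980, 2490, hr, 1640, p1), (1980, 2490, hr, 2750, fin), (1980, 2490, hr, 5150, law), (1980, 2750, fin, 1640, p1), (1980, 2750, fin, 2490, hr), (1980, 2750, fin, 5150, law), (1980, 5150, law, 1640, p1), (1980, 5150, law, 2490, hr), (1980, 5150, law, 2750, fin), (760, 6390, p3, 9280, p1), (760, 9280, p1, 6390, p3), (7700, 1650, cs, 6050, p2), (7700, 1650, cs, 6420, rd), (7700, 6050, p2, 1650, cs), (7700, 6050, p2, 6420, rd), (7700, 6420, rd, 1650, cs), (7700, 6420, rd, 6050, p2)}.
π_{budget, salary2} gives {(1980, 1640), (1980, 2490), (1980, 2750), (1980, 5150), (760, 6390), (760, 9280), (7700, 1650), (7700, 6050), (7700, 6420)} (11 duplicate(s) eliminated).

{(1980, 1640), (1980, 2490), (1980, 2750), (1980, 5150), (760, 6390), (760, 9280), (7700, 1650), (7700, 6050), (7700, 6420)}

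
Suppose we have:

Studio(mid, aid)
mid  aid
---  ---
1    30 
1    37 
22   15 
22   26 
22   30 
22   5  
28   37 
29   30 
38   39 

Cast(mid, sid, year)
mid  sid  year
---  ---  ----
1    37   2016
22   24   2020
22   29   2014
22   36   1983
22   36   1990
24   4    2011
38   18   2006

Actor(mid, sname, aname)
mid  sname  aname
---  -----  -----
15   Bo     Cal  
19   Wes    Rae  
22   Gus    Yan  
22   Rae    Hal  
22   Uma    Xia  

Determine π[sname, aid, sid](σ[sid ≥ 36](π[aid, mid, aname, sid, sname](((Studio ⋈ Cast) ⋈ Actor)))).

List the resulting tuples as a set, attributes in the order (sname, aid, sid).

Studio ⋈ Cast (natural join on mid): {(1, 30, 37, 2016), (1, 37, 37, 2016), (22, 15, 24, 2020), (22, 15, 29, 2014), (22, 15, 36, 1983), (22, 15, 36, 1990), (22, 26, 24, 2020), (22, 26, 29, 2014), (22, 26, 36, 1983), (22, 26, 36, 1990), (22, 30, 24, 2020), (22, 30, 29, 2014), (22, 30, 36, 1983), (22, 30, 36, 1990), (22, 5, 24, 2020), (22, 5, 29, 2014), (22, 5, 36, 1983), (22, 5, 36, 1990), (38, 39, 18, 2006)}
(Studio ⋈ Cast) ⋈ Actor (natural join on mid): {(22, 15, 24, 2020, Gus, Yan), (22, 15, 24, 2020, Rae, Hal), (22, 15, 24, 2020, Uma, Xia), (22, 15, 29, 2014, Gus, Yan), (22, 15, 29, 2014, Rae, Hal), (22, 15, 29, 2014, Uma, Xia), (22, 15, 36, 1983, Gus, Yan), (22, 15, 36, 1983, Rae, Hal), (22, 15, 36, 1983, Uma, Xia), (22, 15, 36, 1990, Gus, Yan), (22, 15, 36, 1990, Rae, Hal), (22, 15, 36, 1990, Uma, Xia), (22, 26, 24, 2020, Gus, Yan), (22, 26, 24, 2020, Rae, Hal), (22, 26, 24, 2020, Uma, Xia), (22, 26, 29, 2014, Gus, Yan), (22, 26, 29, 2014, Rae, Hal), (22, 26, 29, 2014, Uma, Xia), (22, 26, 36, 1983, Gus, Yan), (22, 26, 36, 1983, Rae, Hal), (22, 26, 36, 1983, Uma, Xia), (22, 26, 36, 1990, Gus, Yan), (22, 26, 36, 1990, Rae, Hal), (22, 26, 36, 1990, Uma, Xia), (22, 30, 24, 2020, Gus, Yan), (22, 30, 24, 2020, Rae, Hal), (22, 30, 24, 2020, Uma, Xia), (22, 30, 29, 2014, Gus, Yan), (22, 30, 29, 2014, Rae, Hal), (22, 30, 29, 2014, Uma, Xia), (22, 30, 36, 1983, Gus, Yan), (22, 30, 36, 1983, Rae, Hal), (22, 30, 36, 1983, Uma, Xia), (22, 30, 36, 1990, Gus, Yan), (22, 30, 36, 1990, Rae, Hal), (22, 30, 36, 1990, Uma, Xia), (22, 5, 24, 2020, Gus, Yan), (22, 5, 24, 2020, Rae, Hal), (22, 5, 24, 2020, Uma, Xia), (22, 5, 29, 2014, Gus, Yan), (22, 5, 29, 2014, Rae, Hal), (22, 5, 29, 2014, Uma, Xia), (22, 5, 36, 1983, Gus, Yan), (22, 5, 36, 1983, Rae, Hal), (22, 5, 36, 1983, Uma, Xia), (22, 5, 36, 1990, Gus, Yan), (22, 5, 36, 1990, Rae, Hal), (22, 5, 36, 1990, Uma, Xia)}
Keep only column(s) aid, mid, aname, sid, sname (12 duplicate(s) eliminated): {(15, 22, Hal, 24, Rae), (15, 22, Hal, 29, Rae), (15, 22, Hal, 36, Rae), (15, 22, Xia, 24, Uma), (15, 22, Xia, 29, Uma), (15, 22, Xia, 36, Uma), (15, 22, Yan, 24, Gus), (15, 22, Yan, 29, Gus), (15, 22, Yan, 36, Gus), (26, 22, Hal, 24, Rae), (26, 22, Hal, 29, Rae), (26, 22, Hal, 36, Rae), (26, 22, Xia, 24, Uma), (26, 22, Xia, 29, Uma), (26, 22, Xia, 36, Uma), (26, 22, Yan, 24, Gus), (26, 22, Yan, 29, Gus), (26, 22, Yan, 36, Gus), (30, 22, Hal, 24, Rae), (30, 22, Hal, 29, Rae), (30, 22, Hal, 36, Rae), (30, 22, Xia, 24, Uma), (30, 22, Xia, 29, Uma), (30, 22, Xia, 36, Uma), (30, 22, Yan, 24, Gus), (30, 22, Yan, 29, Gus), (30, 22, Yan, 36, Gus), (5, 22, Hal, 24, Rae), (5, 22, Hal, 29, Rae), (5, 22, Hal, 36, Rae), (5, 22, Xia, 24, Uma), (5, 22, Xia, 29, Uma), (5, 22, Xia, 36, Uma), (5, 22, Yan, 24, Gus), (5, 22, Yan, 29, Gus), (5, 22, Yan, 36, Gus)}
Apply σ_{sid ≥ 36}; surviving tuples: {(15, 22, Hal, 36, Rae), (15, 22, Xia, 36, Uma), (15, 22, Yan, 36, Gus), (26, 22, Hal, 36, Rae), (26, 22, Xia, 36, Uma), (26, 22, Yan, 36, Gus), (30, 22, Hal, 36, Rae), (30, 22, Xia, 36, Uma), (30, 22, Yan, 36, Gus), (5, 22, Hal, 36, Rae), (5, 22, Xia, 36, Uma), (5, 22, Yan, 36, Gus)}
Keep only column(s) sname, aid, sid: {(Gus, 15, 36), (Gus, 26, 36), (Gus, 30, 36), (Gus, 5, 36), (Rae, 15, 36), (Rae, 26, 36), (Rae, 30, 36), (Rae, 5, 36), (Uma, 15, 36), (Uma, 26, 36), (Uma, 30, 36), (Uma, 5, 36)}

{(Gus, 15, 36), (Gus, 26, 36), (Gus, 30, 36), (Gus, 5, 36), (Rae, 15, 36), (Rae, 26, 36), (Rae, 30, 36), (Rae, 5, 36), (Uma, 15, 36), (Uma, 26, 36), (Uma, 30, 36), (Uma, 5, 36)}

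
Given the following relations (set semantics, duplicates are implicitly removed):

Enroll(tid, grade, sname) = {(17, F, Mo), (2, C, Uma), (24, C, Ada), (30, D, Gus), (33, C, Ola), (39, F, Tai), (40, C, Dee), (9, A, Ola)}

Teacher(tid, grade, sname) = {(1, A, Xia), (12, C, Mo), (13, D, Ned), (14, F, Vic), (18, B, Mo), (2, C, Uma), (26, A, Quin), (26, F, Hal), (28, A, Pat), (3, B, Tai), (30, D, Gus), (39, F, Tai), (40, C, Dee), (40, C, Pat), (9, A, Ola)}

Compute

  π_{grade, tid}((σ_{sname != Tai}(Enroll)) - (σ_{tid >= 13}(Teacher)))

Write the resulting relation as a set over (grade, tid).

{(A, 9), (C, 2), (C, 24), (C, 33), (F, 17)}

σ[sname != Tai]: keep tuples satisfying sname != Tai → {(17, F, Mo), (2, C, Uma), (24, C, Ada), (30, D, Gus), (33, C, Ola), (40, C, Dee), (9, A, Ola)}
σ[tid >= 13]: keep tuples satisfying tid >= 13 → {(13, D, Ned), (14, F, Vic), (18, B, Mo), (26, A, Quin), (26, F, Hal), (28, A, Pat), (30, D, Gus), (39, F, Tai), (40, C, Dee), (40, C, Pat)}
Taking the difference: {(17, F, Mo), (2, C, Uma), (24, C, Ada), (33, C, Ola), (9, A, Ola)}
π_{grade, tid} gives {(A, 9), (C, 2), (C, 24), (C, 33), (F, 17)}.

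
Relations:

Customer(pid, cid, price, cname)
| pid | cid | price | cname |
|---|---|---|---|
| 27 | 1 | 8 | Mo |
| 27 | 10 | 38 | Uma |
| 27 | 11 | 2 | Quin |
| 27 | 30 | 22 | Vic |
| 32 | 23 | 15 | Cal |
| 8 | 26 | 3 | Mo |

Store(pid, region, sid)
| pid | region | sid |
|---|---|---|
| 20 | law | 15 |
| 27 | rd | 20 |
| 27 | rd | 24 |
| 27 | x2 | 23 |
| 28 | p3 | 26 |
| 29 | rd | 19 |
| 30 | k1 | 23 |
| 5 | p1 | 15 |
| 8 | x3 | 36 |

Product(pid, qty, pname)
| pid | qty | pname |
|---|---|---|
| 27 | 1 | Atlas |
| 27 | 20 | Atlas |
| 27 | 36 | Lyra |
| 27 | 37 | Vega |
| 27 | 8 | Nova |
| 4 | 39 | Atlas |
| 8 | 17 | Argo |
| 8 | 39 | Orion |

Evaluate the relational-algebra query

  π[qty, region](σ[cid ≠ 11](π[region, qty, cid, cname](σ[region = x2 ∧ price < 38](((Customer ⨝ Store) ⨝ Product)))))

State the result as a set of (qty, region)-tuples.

{(1, x2), (20, x2), (36, x2), (37, x2), (8, x2)}

Joining Customer and Store on pid yields {(27, 1, 8, Mo, rd, 20), (27, 1, 8, Mo, rd, 24), (27, 1, 8, Mo, x2, 23), (27, 10, 38, Uma, rd, 20), (27, 10, 38, Uma, rd, 24), (27, 10, 38, Uma, x2, 23), (27, 11, 2, Quin, rd, 20), (27, 11, 2, Quin, rd, 24), (27, 11, 2, Quin, x2, 23), (27, 30, 22, Vic, rd, 20), (27, 30, 22, Vic, rd, 24), (27, 30, 22, Vic, x2, 23), (8, 26, 3, Mo, x3, 36)}.
Joining (Customer ⨝ Store) and Product on pid yields {(27, 1, 8, Mo, rd, 20, 1, Atlas), (27, 1, 8, Mo, rd, 20, 20, Atlas), (27, 1, 8, Mo, rd, 20, 36, Lyra), (27, 1, 8, Mo, rd, 20, 37, Vega), (27, 1, 8, Mo, rd, 20, 8, Nova), (27, 1, 8, Mo, rd, 24, 1, Atlas), (27, 1, 8, Mo, rd, 24, 20, Atlas), (27, 1, 8, Mo, rd, 24, 36, Lyra), (27, 1, 8, Mo, rd, 24, 37, Vega), (27, 1, 8, Mo, rd, 24, 8, Nova), (27, 1, 8, Mo, x2, 23, 1, Atlas), (27, 1, 8, Mo, x2, 23, 20, Atlas), (27, 1, 8, Mo, x2, 23, 36, Lyra), (27, 1, 8, Mo, x2, 23, 37, Vega), (27, 1, 8, Mo, x2, 23, 8, Nova), (27, 10, 38, Uma, rd, 20, 1, Atlas), (27, 10, 38, Uma, rd, 20, 20, Atlas), (27, 10, 38, Uma, rd, 20, 36, Lyra), (27, 10, 38, Uma, rd, 20, 37, Vega), (27, 10, 38, Uma, rd, 20, 8, Nova), (27, 10, 38, Uma, rd, 24, 1, Atlas), (27, 10, 38, Uma, rd, 24, 20, Atlas), (27, 10, 38, Uma, rd, 24, 36, Lyra), (27, 10, 38, Uma, rd, 24, 37, Vega), (27, 10, 38, Uma, rd, 24, 8, Nova), (27, 10, 38, Uma, x2, 23, 1, Atlas), (27, 10, 38, Uma, x2, 23, 20, Atlas), (27, 10, 38, Uma, x2, 23, 36, Lyra), (27, 10, 38, Uma, x2, 23, 37, Vega), (27, 10, 38, Uma, x2, 23, 8, Nova), (27, 11, 2, Quin, rd, 20, 1, Atlas), (27, 11, 2, Quin, rd, 20, 20, Atlas), (27, 11, 2, Quin, rd, 20, 36, Lyra), (27, 11, 2, Quin, rd, 20, 37, Vega), (27, 11, 2, Quin, rd, 20, 8, Nova), (27, 11, 2, Quin, rd, 24, 1, Atlas), (27, 11, 2, Quin, rd, 24, 20, Atlas), (27, 11, 2, Quin, rd, 24, 36, Lyra), (27, 11, 2, Quin, rd, 24, 37, Vega), (27, 11, 2, Quin, rd, 24, 8, Nova), (27, 11, 2, Quin, x2, 23, 1, Atlas), (27, 11, 2, Quin, x2, 23, 20, Atlas), (27, 11, 2, Quin, x2, 23, 36, Lyra), (27, 11, 2, Quin, x2, 23, 37, Vega), (27, 11, 2, Quin, x2, 23, 8, Nova), (27, 30, 22, Vic, rd, 20, 1, Atlas), (27, 30, 22, Vic, rd, 20, 20, Atlas), (27, 30, 22, Vic, rd, 20, 36, Lyra), (27, 30, 22, Vic, rd, 20, 37, Vega), (27, 30, 22, Vic, rd, 20, 8, Nova), (27, 30, 22, Vic, rd, 24, 1, Atlas), (27, 30, 22, Vic, rd, 24, 20, Atlas), (27, 30, 22, Vic, rd, 24, 36, Lyra), (27, 30, 22, Vic, rd, 24, 37, Vega), (27, 30, 22, Vic, rd, 24, 8, Nova), (27, 30, 22, Vic, x2, 23, 1, Atlas), (27, 30, 22, Vic, x2, 23, 20, Atlas), (27, 30, 22, Vic, x2, 23, 36, Lyra), (27, 30, 22, Vic, x2, 23, 37, Vega), (27, 30, 22, Vic, x2, 23, 8, Nova), (8, 26, 3, Mo, x3, 36, 17, Argo), (8, 26, 3, Mo, x3, 36, 39, Orion)}.
σ[region = x2 ∧ price < 38]: keep tuples satisfying region = x2 ∧ price < 38 → {(27, 1, 8, Mo, x2, 23, 1, Atlas), (27, 1, 8, Mo, x2, 23, 20, Atlas), (27, 1, 8, Mo, x2, 23, 36, Lyra), (27, 1, 8, Mo, x2, 23, 37, Vega), (27, 1, 8, Mo, x2, 23, 8, Nova), (27, 11, 2, Quin, x2, 23, 1, Atlas), (27, 11, 2, Quin, x2, 23, 20, Atlas), (27, 11, 2, Quin, x2, 23, 36, Lyra), (27, 11, 2, Quin, x2, 23, 37, Vega), (27, 11, 2, Quin, x2, 23, 8, Nova), (27, 30, 22, Vic, x2, 23, 1, Atlas), (27, 30, 22, Vic, x2, 23, 20, Atlas), (27, 30, 22, Vic, x2, 23, 36, Lyra), (27, 30, 22, Vic, x2, 23, 37, Vega), (27, 30, 22, Vic, x2, 23, 8, Nova)}
Keep only column(s) region, qty, cid, cname: {(x2, 1, 1, Mo), (x2, 1, 11, Quin), (x2, 1, 30, Vic), (x2, 20, 1, Mo), (x2, 20, 11, Quin), (x2, 20, 30, Vic), (x2, 36, 1, Mo), (x2, 36, 11, Quin), (x2, 36, 30, Vic), (x2, 37, 1, Mo), (x2, 37, 11, Quin), (x2, 37, 30, Vic), (x2, 8, 1, Mo), (x2, 8, 11, Quin), (x2, 8, 30, Vic)}
σ[cid ≠ 11]: keep tuples satisfying cid ≠ 11 → {(x2, 1, 1, Mo), (x2, 1, 30, Vic), (x2, 20, 1, Mo), (x2, 20, 30, Vic), (x2, 36, 1, Mo), (x2, 36, 30, Vic), (x2, 37, 1, Mo), (x2, 37, 30, Vic), (x2, 8, 1, Mo), (x2, 8, 30, Vic)}
Keep only column(s) qty, region (5 duplicate(s) eliminated): {(1, x2), (20, x2), (36, x2), (37, x2), (8, x2)}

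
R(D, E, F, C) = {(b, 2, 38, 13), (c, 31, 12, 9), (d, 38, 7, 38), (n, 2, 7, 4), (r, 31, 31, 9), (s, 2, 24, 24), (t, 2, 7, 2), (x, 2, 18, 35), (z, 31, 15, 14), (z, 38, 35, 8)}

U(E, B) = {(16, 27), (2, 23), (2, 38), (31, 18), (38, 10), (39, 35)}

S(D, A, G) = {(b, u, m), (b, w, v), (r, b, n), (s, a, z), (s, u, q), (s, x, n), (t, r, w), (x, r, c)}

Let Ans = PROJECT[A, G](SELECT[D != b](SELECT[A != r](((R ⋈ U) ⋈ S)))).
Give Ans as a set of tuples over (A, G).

{(a, z), (b, n), (u, q), (x, n)}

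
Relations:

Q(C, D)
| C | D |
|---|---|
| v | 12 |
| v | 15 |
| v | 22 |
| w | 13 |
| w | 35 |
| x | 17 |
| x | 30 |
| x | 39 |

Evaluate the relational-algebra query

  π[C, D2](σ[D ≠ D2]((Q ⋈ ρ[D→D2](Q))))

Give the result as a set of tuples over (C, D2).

{(v, 12), (v, 15), (v, 22), (w, 13), (w, 35), (x, 17), (x, 30), (x, 39)}

ρ[D→D2]: schema becomes (C, D2); tuples unchanged.
Natural join on C: {(v, 12, 12), (v, 12, 15), (v, 12, 22), (v, 15, 12), (v, 15, 15), (v, 15, 22), (v, 22, 12), (v, 22, 15), (v, 22, 22), (w, 13, 13), (w, 13, 35), (w, 35, 13), (w, 35, 35), (x, 17, 17), (x, 17, 30), (x, 17, 39), (x, 30, 17), (x, 30, 30), (x, 30, 39), (x, 39, 17), (x, 39, 30), (x, 39, 39)}
Selection D ≠ D2: {(v, 12, 15), (v, 12, 22), (v, 15, 12), (v, 15, 22), (v, 22, 12), (v, 22, 15), (w, 13, 35), (w, 35, 13), (x, 17, 30), (x, 17, 39), (x, 30, 17), (x, 30, 39), (x, 39, 17), (x, 39, 30)}
π[C, D2]: project onto (C, D2) (6 duplicate(s) eliminated) → {(v, 12), (v, 15), (v, 22), (w, 13), (w, 35), (x, 17), (x, 30), (x, 39)}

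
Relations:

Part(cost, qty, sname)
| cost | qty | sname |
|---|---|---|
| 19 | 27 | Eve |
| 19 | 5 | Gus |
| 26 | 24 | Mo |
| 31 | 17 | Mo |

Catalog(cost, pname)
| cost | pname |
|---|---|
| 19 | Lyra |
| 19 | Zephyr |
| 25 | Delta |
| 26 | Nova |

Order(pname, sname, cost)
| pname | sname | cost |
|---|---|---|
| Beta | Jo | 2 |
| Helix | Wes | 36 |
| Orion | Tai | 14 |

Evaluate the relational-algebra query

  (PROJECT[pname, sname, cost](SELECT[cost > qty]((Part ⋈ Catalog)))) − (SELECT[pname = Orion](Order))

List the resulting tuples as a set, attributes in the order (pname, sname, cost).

Part ⋈ Catalog (natural join on cost): {(19, 27, Eve, Lyra), (19, 27, Eve, Zephyr), (19, 5, Gus, Lyra), (19, 5, Gus, Zephyr), (26, 24, Mo, Nova)}
Apply σ_{cost > qty}; surviving tuples: {(19, 5, Gus, Lyra), (19, 5, Gus, Zephyr), (26, 24, Mo, Nova)}
Projecting to pname, sname, cost: {(Lyra, Gus, 19), (Nova, Mo, 26), (Zephyr, Gus, 19)}
Apply σ_{pname = Orion}; surviving tuples: {(Orion, Tai, 14)}
Taking the difference: {(Lyra, Gus, 19), (Nova, Mo, 26), (Zephyr, Gus, 19)}

{(Lyra, Gus, 19), (Nova, Mo, 26), (Zephyr, Gus, 19)}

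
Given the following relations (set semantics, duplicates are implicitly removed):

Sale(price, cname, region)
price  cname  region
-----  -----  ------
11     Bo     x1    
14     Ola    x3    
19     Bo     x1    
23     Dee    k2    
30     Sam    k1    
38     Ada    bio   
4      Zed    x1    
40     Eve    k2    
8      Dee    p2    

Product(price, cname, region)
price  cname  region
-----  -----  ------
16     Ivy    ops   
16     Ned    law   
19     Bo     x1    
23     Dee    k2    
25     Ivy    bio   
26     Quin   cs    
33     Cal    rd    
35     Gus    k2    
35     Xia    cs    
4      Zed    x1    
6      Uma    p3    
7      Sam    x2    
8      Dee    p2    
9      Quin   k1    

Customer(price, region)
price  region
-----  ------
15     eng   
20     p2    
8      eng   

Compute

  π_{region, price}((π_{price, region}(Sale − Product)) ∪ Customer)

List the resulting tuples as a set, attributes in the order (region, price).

Difference: {(11, Bo, x1), (14, Ola, x3), (19, Bo, x1), (23, Dee, k2), (30, Sam, k1), (38, Ada, bio), (4, Zed, x1), (40, Eve, k2), (8, Dee, p2)} with {(16, Ivy, ops), (16, Ned, law), (19, Bo, x1), (23, Dee, k2), (25, Ivy, bio), (26, Quin, cs), (33, Cal, rd), (35, Gus, k2), (35, Xia, cs), (4, Zed, x1), (6, Uma, p3), (7, Sam, x2), (8, Dee, p2), (9, Quin, k1)} → {(11, Bo, x1), (14, Ola, x3), (30, Sam, k1), (38, Ada, bio), (40, Eve, k2)}
π_{price, region} gives {(11, x1), (14, x3), (30, k1), (38, bio), (40, k2)}.
Union: {(11, x1), (14, x3), (30, k1), (38, bio), (40, k2)} with {(15, eng), (20, p2), (8, eng)} → {(11, x1), (14, x3), (15, eng), (20, p2), (30, k1), (38, bio), (40, k2), (8, eng)}
π_{region, price} gives {(bio, 38), (eng, 15), (eng, 8), (k1, 30), (k2, 40), (p2, 20), (x1, 11), (x3, 14)}.

{(bio, 38), (eng, 15), (eng, 8), (k1, 30), (k2, 40), (p2, 20), (x1, 11), (x3, 14)}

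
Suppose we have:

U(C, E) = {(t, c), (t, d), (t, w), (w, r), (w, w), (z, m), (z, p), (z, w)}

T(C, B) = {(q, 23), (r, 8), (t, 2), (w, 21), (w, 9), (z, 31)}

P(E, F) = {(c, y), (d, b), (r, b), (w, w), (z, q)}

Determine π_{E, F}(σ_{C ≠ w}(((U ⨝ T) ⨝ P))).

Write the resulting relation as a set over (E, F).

Natural join on C: {(t, c, 2), (t, d, 2), (t, w, 2), (w, r, 21), (w, r, 9), (w, w, 21), (w, w, 9), (z, m, 31), (z, p, 31), (z, w, 31)}
Natural join on E: {(t, c, 2, y), (t, d, 2, b), (t, w, 2, w), (w, r, 21, b), (w, r, 9, b), (w, w, 21, w), (w, w, 9, w), (z, w, 31, w)}
Filtering on C ≠ w leaves {(t, c, 2, y), (t, d, 2, b), (t, w, 2, w), (z, w, 31, w)}.
π[E, F]: project onto (E, F) (1 duplicate(s) eliminated) → {(c, y), (d, b), (w, w)}

{(c, y), (d, b), (w, w)}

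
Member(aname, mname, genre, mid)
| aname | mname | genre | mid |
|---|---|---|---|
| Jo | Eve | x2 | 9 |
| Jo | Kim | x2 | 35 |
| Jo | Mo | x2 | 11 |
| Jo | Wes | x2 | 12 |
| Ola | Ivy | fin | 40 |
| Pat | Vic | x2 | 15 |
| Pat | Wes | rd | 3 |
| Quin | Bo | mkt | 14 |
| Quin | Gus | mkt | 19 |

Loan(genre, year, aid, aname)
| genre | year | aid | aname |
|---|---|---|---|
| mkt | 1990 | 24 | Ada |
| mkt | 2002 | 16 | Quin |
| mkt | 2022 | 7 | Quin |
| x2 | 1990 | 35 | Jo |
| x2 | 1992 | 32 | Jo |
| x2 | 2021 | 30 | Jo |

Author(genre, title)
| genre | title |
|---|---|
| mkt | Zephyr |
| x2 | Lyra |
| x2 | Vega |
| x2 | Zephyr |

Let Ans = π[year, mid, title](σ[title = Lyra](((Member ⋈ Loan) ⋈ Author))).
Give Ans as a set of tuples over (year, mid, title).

{(1990, 11, Lyra), (1990, 12, Lyra), (1990, 35, Lyra), (1990, 9, Lyra), (1992, 11, Lyra), (1992, 12, Lyra), (1992, 35, Lyra), (1992, 9, Lyra), (2021, 11, Lyra), (2021, 12, Lyra), (2021, 35, Lyra), (2021, 9, Lyra)}

Natural join on aname, genre: {(Jo, Eve, x2, 9, 1990, 35), (Jo, Eve, x2, 9, 1992, 32), (Jo, Eve, x2, 9, 2021, 30), (Jo, Kim, x2, 35, 1990, 35), (Jo, Kim, x2, 35, 1992, 32), (Jo, Kim, x2, 35, 2021, 30), (Jo, Mo, x2, 11, 1990, 35), (Jo, Mo, x2, 11, 1992, 32), (Jo, Mo, x2, 11, 2021, 30), (Jo, Wes, x2, 12, 1990, 35), (Jo, Wes, x2, 12, 1992, 32), (Jo, Wes, x2, 12, 2021, 30), (Quin, Bo, mkt, 14, 2002, 16), (Quin, Bo, mkt, 14, 2022, 7), (Quin, Gus, mkt, 19, 2002, 16), (Quin, Gus, mkt, 19, 2022, 7)}
Natural join on genre: {(Jo, Eve, x2, 9, 1990, 35, Lyra), (Jo, Eve, x2, 9, 1990, 35, Vega), (Jo, Eve, x2, 9, 1990, 35, Zephyr), (Jo, Eve, x2, 9, 1992, 32, Lyra), (Jo, Eve, x2, 9, 1992, 32, Vega), (Jo, Eve, x2, 9, 1992, 32, Zephyr), (Jo, Eve, x2, 9, 2021, 30, Lyra), (Jo, Eve, x2, 9, 2021, 30, Vega), (Jo, Eve, x2, 9, 2021, 30, Zephyr), (Jo, Kim, x2, 35, 1990, 35, Lyra), (Jo, Kim, x2, 35, 1990, 35, Vega), (Jo, Kim, x2, 35, 1990, 35, Zephyr), (Jo, Kim, x2, 35, 1992, 32, Lyra), (Jo, Kim, x2, 35, 1992, 32, Vega), (Jo, Kim, x2, 35, 1992, 32, Zephyr), (Jo, Kim, x2, 35, 2021, 30, Lyra), (Jo, Kim, x2, 35, 2021, 30, Vega), (Jo, Kim, x2, 35, 2021, 30, Zephyr), (Jo, Mo, x2, 11, 1990, 35, Lyra), (Jo, Mo, x2, 11, 1990, 35, Vega), (Jo, Mo, x2, 11, 1990, 35, Zephyr), (Jo, Mo, x2, 11, 1992, 32, Lyra), (Jo, Mo, x2, 11, 1992, 32, Vega), (Jo, Mo, x2, 11, 1992, 32, Zephyr), (Jo, Mo, x2, 11, 2021, 30, Lyra), (Jo, Mo, x2, 11, 2021, 30, Vega), (Jo, Mo, x2, 11, 2021, 30, Zephyr), (Jo, Wes, x2, 12, 1990, 35, Lyra), (Jo, Wes, x2, 12, 1990, 35, Vega), (Jo, Wes, x2, 12, 1990, 35, Zephyr), (Jo, Wes, x2, 12, 1992, 32, Lyra), (Jo, Wes, x2, 12, 1992, 32, Vega), (Jo, Wes, x2, 12, 1992, 32, Zephyr), (Jo, Wes, x2, 12, 2021, 30, Lyra), (Jo, Wes, x2, 12, 2021, 30, Vega), (Jo, Wes, x2, 12, 2021, 30, Zephyr), (Quin, Bo, mkt, 14, 2002, 16, Zephyr), (Quin, Bo, mkt, 14, 2022, 7, Zephyr), (Quin, Gus, mkt, 19, 2002, 16, Zephyr), (Quin, Gus, mkt, 19, 2022, 7, Zephyr)}
Selection title = Lyra: {(Jo, Eve, x2, 9, 1990, 35, Lyra), (Jo, Eve, x2, 9, 1992, 32, Lyra), (Jo, Eve, x2, 9, 2021, 30, Lyra), (Jo, Kim, x2, 35, 1990, 35, Lyra), (Jo, Kim, x2, 35, 1992, 32, Lyra), (Jo, Kim, x2, 35, 2021, 30, Lyra), (Jo, Mo, x2, 11, 1990, 35, Lyra), (Jo, Mo, x2, 11, 1992, 32, Lyra), (Jo, Mo, x2, 11, 2021, 30, Lyra), (Jo, Wes, x2, 12, 1990, 35, Lyra), (Jo, Wes, x2, 12, 1992, 32, Lyra), (Jo, Wes, x2, 12, 2021, 30, Lyra)}
π[year, mid, title]: project onto (year, mid, title) → {(1990, 11, Lyra), (1990, 12, Lyra), (1990, 35, Lyra), (1990, 9, Lyra), (1992, 11, Lyra), (1992, 12, Lyra), (1992, 35, Lyra), (1992, 9, Lyra), (2021, 11, Lyra), (2021, 12, Lyra), (2021, 35, Lyra), (2021, 9, Lyra)}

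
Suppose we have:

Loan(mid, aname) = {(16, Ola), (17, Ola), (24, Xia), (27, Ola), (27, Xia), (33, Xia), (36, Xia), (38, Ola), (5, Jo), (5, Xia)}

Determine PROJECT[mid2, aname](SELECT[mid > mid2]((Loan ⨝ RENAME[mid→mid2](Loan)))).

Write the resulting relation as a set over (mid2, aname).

{(16, Ola), (17, Ola), (24, Xia), (27, Ola), (27, Xia), (33, Xia), (5, Xia)}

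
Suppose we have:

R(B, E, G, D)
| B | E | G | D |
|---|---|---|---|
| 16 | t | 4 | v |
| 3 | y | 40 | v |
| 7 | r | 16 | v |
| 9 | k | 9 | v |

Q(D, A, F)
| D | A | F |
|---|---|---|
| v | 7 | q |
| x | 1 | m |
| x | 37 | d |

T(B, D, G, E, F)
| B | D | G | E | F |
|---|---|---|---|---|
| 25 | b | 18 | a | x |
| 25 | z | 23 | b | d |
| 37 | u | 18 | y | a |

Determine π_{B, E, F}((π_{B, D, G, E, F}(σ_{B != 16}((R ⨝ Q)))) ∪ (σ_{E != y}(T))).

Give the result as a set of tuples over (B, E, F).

R ⋈ Q (natural join on D): {(16, t, 4, v, 7, q), (3, y, 40, v, 7, q), (7, r, 16, v, 7, q), (9, k, 9, v, 7, q)}
Apply σ_{B != 16}; surviving tuples: {(3, y, 40, v, 7, q), (7, r, 16, v, 7, q), (9, k, 9, v, 7, q)}
π[B, D, G, E, F]: project onto (B, D, G, E, F) → {(3, v, 40, y, q), (7, v, 16, r, q), (9, v, 9, k, q)}
Apply σ_{E != y}; surviving tuples: {(25, b, 18, a, x), (25, z, 23, b, d)}
Set union of the two operands is {(25, b, 18, a, x), (25, z, 23, b, d), (3, v, 40, y, q), (7, v, 16, r, q), (9, v, 9, k, q)}.
π[B, E, F]: project onto (B, E, F) → {(25, a, x), (25, b, d), (3, y, q), (7, r, q), (9, k, q)}

{(25, a, x), (25, b, d), (3, y, q), (7, r, q), (9, k, q)}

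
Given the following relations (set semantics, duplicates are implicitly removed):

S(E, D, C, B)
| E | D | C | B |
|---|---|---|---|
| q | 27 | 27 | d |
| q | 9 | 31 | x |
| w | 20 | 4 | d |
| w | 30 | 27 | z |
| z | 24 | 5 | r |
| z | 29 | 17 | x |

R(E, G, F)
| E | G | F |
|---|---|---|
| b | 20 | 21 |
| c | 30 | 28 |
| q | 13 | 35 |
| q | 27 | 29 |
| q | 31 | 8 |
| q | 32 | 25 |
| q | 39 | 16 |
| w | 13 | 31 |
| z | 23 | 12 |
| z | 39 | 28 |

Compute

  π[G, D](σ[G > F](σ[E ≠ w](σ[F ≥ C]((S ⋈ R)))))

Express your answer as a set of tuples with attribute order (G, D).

Natural join on E: {(q, 27, 27, d, 13, 35), (q, 27, 27, d, 27, 29), (q, 27, 27, d, 31, 8), (q, 27, 27, d, 32, 25), (q, 27, 27, d, 39, 16), (q, 9, 31, x, 13, 35), (q, 9, 31, x, 27, 29), (q, 9, 31, x, 31, 8), (q, 9, 31, x, 32, 25), (q, 9, 31, x, 39, 16), (w, 20, 4, d, 13, 31), (w, 30, 27, z, 13, 31), (z, 24, 5, r, 23, 12), (z, 24, 5, r, 39, 28), (z, 29, 17, x, 23, 12), (z, 29, 17, x, 39, 28)}
Filtering on F ≥ C leaves {(q, 27, 27, d, 13, 35), (q, 27, 27, d, 27, 29), (q, 9, 31, x, 13, 35), (w, 20, 4, d, 13, 31), (w, 30, 27, z, 13, 31), (z, 24, 5, r, 23, 12), (z, 24, 5, r, 39, 28), (z, 29, 17, x, 39, 28)}.
Filtering on E ≠ w leaves {(q, 27, 27, d, 13, 35), (q, 27, 27, d, 27, 29), (q, 9, 31, x, 13, 35), (z, 24, 5, r, 23, 12), (z, 24, 5, r, 39, 28), (z, 29, 17, x, 39, 28)}.
Filtering on G > F leaves {(z, 24, 5, r, 23, 12), (z, 24, 5, r, 39, 28), (z, 29, 17, x, 39, 28)}.
Projecting to G, D: {(23, 24), (39, 24), (39, 29)}

{(23, 24), (39, 24), (39, 29)}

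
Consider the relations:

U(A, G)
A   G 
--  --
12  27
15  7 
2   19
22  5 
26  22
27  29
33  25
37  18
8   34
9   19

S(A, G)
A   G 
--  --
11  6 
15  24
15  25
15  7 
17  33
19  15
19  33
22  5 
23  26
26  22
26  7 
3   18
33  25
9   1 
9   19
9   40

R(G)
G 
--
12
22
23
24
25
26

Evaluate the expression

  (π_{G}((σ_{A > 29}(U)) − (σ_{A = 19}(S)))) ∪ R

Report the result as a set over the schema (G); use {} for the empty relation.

σ[A > 29]: keep tuples satisfying A > 29 → {(33, 25), (37, 18)}
σ[A = 19]: keep tuples satisfying A = 19 → {(19, 15), (19, 33)}
Set difference of the two operands is {(33, 25), (37, 18)}.
π[G]: project onto (G) → {18, 25}
Set union of the two operands is {12, 18, 22, 23, 24, 25, 26}.

{12, 18, 22, 23, 24, 25, 26}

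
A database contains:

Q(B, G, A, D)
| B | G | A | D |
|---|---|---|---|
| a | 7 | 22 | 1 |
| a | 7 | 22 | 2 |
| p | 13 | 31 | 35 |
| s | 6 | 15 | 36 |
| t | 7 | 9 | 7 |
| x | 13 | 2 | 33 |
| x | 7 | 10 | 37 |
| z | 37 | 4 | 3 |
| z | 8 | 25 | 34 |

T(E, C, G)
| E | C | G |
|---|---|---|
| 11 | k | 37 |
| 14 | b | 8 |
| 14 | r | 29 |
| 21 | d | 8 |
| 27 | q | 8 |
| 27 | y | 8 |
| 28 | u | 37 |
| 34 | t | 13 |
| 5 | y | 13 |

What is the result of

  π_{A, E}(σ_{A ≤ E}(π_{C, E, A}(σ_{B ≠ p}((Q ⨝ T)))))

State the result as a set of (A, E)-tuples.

{(2, 34), (2, 5), (25, 27), (4, 11), (4, 28)}

Q ⋈ T (natural join on G): {(p, 13, 31, 35, 34, t), (p, 13, 31, 35, 5, y), (x, 13, 2, 33, 34, t), (x, 13, 2, 33, 5, y), (z, 37, 4, 3, 11, k), (z, 37, 4, 3, 28, u), (z, 8, 25, 34, 14, b), (z, 8, 25, 34, 21, d), (z, 8, 25, 34, 27, q), (z, 8, 25, 34, 27, y)}
Apply σ_{B ≠ p}; surviving tuples: {(x, 13, 2, 33, 34, t), (x, 13, 2, 33, 5, y), (z, 37, 4, 3, 11, k), (z, 37, 4, 3, 28, u), (z, 8, 25, 34, 14, b), (z, 8, 25, 34, 21, d), (z, 8, 25, 34, 27, q), (z, 8, 25, 34, 27, y)}
Projecting to C, E, A: {(b, 14, 25), (d, 21, 25), (k, 11, 4), (q, 27, 25), (t, 34, 2), (u, 28, 4), (y, 27, 25), (y, 5, 2)}
Apply σ_{A ≤ E}; surviving tuples: {(k, 11, 4), (q, 27, 25), (t, 34, 2), (u, 28, 4), (y, 27, 25), (y, 5, 2)}
Projecting to A, E (1 duplicate(s) eliminated): {(2, 34), (2, 5), (25, 27), (4, 11), (4, 28)}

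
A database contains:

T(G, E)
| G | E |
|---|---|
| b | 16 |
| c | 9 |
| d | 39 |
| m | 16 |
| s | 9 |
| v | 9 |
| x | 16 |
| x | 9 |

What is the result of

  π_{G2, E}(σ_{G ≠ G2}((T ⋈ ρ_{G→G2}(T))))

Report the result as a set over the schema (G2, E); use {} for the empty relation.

{(b, 16), (c, 9), (m, 16), (s, 9), (v, 9), (x, 16), (x, 9)}

ρ[G→G2]: schema becomes (G2, E); tuples unchanged.
T ⋈ ρ_{G→G2}(T) (natural join on E): {(b, 16, b), (b, 16, m), (b, 16, x), (c, 9, c), (c, 9, s), (c, 9, v), (c, 9, x), (d, 39, d), (m, 16, b), (m, 16, m), (m, 16, x), (s, 9, c), (s, 9, s), (s, 9, v), (s, 9, x), (v, 9, c), (v, 9, s), (v, 9, v), (v, 9, x), (x, 16, b), (x, 16, m), (x, 16, x), (x, 9, c), (x, 9, s), (x, 9, v), (x, 9, x)}
Filtering on G ≠ G2 leaves {(b, 16, m), (b, 16, x), (c, 9, s), (c, 9, v), (c, 9, x), (m, 16, b), (m, 16, x), (s, 9, c), (s, 9, v), (s, 9, x), (v, 9, c), (v, 9, s), (v, 9, x), (x, 16, b), (x, 16, m), (x, 9, c), (x, 9, s), (x, 9, v)}.
π[G2, E]: project onto (G2, E) (11 duplicate(s) eliminated) → {(b, 16), (c, 9), (m, 16), (s, 9), (v, 9), (x, 16), (x, 9)}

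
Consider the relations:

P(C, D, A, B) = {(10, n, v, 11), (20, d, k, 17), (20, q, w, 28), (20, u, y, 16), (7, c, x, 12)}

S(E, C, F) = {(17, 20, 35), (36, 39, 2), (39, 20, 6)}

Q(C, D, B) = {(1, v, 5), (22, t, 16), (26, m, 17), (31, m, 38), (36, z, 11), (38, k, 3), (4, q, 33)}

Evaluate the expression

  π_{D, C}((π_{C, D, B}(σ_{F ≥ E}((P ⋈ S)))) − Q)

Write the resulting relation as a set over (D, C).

{(d, 20), (q, 20), (u, 20)}

P ⋈ S (natural join on C): {(20, d, k, 17, 17, 35), (20, d, k, 17, 39, 6), (20, q, w, 28, 17, 35), (20, q, w, 28, 39, 6), (20, u, y, 16, 17, 35), (20, u, y, 16, 39, 6)}
σ[F ≥ E]: keep tuples satisfying F ≥ E → {(20, d, k, 17, 17, 35), (20, q, w, 28, 17, 35), (20, u, y, 16, 17, 35)}
π[C, D, B]: project onto (C, D, B) → {(20, d, 17), (20, q, 28), (20, u, 16)}
Taking the difference: {(20, d, 17), (20, q, 28), (20, u, 16)}
π[D, C]: project onto (D, C) → {(d, 20), (q, 20), (u, 20)}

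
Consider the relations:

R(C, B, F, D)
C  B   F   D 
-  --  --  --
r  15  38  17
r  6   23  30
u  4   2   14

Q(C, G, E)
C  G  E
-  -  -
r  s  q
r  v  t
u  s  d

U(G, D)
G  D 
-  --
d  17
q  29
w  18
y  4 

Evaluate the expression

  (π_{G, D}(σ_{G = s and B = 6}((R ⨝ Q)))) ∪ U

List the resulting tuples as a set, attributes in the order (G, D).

Natural join on C: {(r, 15, 38, 17, s, q), (r, 15, 38, 17, v, t), (r, 6, 23, 30, s, q), (r, 6, 23, 30, v, t), (u, 4, 2, 14, s, d)}
σ[G = s and B = 6]: keep tuples satisfying G = s and B = 6 → {(r, 6, 23, 30, s, q)}
π[G, D]: project onto (G, D) → {(s, 30)}
Set union of the two operands is {(d, 17), (q, 29), (s, 30), (w, 18), (y, 4)}.

{(d, 17), (q, 29), (s, 30), (w, 18), (y, 4)}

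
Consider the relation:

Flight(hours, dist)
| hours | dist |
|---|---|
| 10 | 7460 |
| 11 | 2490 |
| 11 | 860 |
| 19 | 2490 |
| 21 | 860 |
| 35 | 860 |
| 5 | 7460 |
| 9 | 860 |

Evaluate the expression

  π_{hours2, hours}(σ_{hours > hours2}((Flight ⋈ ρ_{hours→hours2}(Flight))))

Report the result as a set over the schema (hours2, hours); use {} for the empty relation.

ρ[hours→hours2]: schema becomes (hours2, dist); tuples unchanged.
Natural join on dist: {(10, 7460, 10), (10, 7460, 5), (11, 2490, 11), (11, 2490, 19), (11, 860, 11), (11, 860, 21), (11, 860, 35), (11, 860, 9), (19, 2490, 11), (19, 2490, 19), (21, 860, 11), (21, 860, 21), (21, 860, 35), (21, 860, 9), (35, 860, 11), (35, 860, 21), (35, 860, 35), (35, 860, 9), (5, 7460, 10), (5, 7460, 5), (9, 860, 11), (9, 860, 21), (9, 860, 35), (9, 860, 9)}
σ[hours > hours2]: keep tuples satisfying hours > hours2 → {(10, 7460, 5), (11, 860, 9), (19, 2490, 11), (21, 860, 11), (21, 860, 9), (35, 860, 11), (35, 860, 21), (35, 860, 9)}
π[hours2, hours]: project onto (hours2, hours) → {(11, 19), (11, 21), (11, 35), (21, 35), (5, 10), (9, 11), (9, 21), (9, 35)}

{(11, 19), (11, 21), (11, 35), (21, 35), (5, 10), (9, 11), (9, 21), (9, 35)}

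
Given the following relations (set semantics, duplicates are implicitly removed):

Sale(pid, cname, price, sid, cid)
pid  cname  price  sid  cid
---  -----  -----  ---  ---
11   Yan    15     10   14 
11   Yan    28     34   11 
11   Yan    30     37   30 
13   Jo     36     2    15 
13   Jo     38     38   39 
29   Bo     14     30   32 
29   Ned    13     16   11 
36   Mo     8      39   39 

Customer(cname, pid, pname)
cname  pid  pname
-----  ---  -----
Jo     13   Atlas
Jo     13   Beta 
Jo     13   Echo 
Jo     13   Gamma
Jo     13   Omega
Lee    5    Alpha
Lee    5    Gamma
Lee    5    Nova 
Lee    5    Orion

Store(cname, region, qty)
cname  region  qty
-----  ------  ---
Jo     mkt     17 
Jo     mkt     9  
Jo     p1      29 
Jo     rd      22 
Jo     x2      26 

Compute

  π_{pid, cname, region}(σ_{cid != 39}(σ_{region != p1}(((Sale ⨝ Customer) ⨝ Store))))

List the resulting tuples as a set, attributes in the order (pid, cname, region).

{(13, Jo, mkt), (13, Jo, rd), (13, Jo, x2)}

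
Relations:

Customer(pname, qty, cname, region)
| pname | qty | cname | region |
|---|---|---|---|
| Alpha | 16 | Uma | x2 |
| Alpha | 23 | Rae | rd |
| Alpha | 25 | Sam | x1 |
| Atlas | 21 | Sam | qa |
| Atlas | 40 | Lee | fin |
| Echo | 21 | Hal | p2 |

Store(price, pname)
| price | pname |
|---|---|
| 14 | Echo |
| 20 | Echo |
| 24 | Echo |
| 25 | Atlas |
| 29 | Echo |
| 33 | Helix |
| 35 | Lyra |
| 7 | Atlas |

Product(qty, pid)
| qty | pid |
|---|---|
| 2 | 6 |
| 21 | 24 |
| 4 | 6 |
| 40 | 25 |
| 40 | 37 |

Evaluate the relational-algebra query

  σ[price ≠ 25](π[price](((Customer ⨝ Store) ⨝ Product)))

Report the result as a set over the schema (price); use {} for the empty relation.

{14, 20, 24, 29, 7}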